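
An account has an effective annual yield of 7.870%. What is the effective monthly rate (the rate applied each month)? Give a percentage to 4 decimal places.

0.6333%

The per-month rate i satisfies (1 + i)^12 = 1 + 0.07870.
i = 1.07870^(1/12) − 1 = 0.0063330 = 0.6333%.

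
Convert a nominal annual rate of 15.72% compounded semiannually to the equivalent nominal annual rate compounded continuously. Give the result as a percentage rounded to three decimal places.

15.133%

EAR = (1 + 0.1572/2)^2 − 1 = 0.163378.
Equivalent continuous rate: r = ln(1 + 0.163378) = 0.151328 = 15.133%.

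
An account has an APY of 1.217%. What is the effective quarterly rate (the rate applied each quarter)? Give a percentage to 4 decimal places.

The per-quarter rate i satisfies (1 + i)^4 = 1 + 0.01217.
i = 1.01217^(1/4) − 1 = 0.0030287 = 0.3029%.

0.3029%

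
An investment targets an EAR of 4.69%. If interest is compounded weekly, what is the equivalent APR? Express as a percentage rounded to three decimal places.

(1 + r/52)^52 − 1 = 0.0469, so 1 + r/52 = 1.0469^(1/52).
r/52 = 0.000882, so r = 0.045854 = 4.585%.

4.585%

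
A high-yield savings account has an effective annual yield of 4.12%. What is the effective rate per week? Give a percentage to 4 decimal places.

0.0777%

The per-week rate i satisfies (1 + i)^52 = 1 + 0.0412.
i = 1.0412^(1/52) − 1 = 0.0007767 = 0.0777%.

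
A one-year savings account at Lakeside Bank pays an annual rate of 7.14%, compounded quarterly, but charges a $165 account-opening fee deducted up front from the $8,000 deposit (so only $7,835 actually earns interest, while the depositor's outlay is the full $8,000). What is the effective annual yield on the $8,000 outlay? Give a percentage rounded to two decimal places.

5.12%

Value after one year: 7,835 × (1 + 0.0714/4)^4 = 7,835 × 1.073335 = $8,409.58.
Effective yield on the $8,000 outlay: 8,409.58 / 8,000 − 1 = 0.051197 = 5.12%.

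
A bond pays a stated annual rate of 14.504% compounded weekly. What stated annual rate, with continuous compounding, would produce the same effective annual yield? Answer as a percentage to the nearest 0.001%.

14.484%

EAR = (1 + 0.14504/52)^52 − 1 = 0.155852.
Equivalent continuous rate: r = ln(1 + 0.155852) = 0.144838 = 14.484%.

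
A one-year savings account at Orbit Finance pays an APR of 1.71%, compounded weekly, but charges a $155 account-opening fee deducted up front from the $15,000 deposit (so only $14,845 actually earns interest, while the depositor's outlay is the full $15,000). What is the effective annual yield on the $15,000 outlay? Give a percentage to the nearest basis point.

0.67%

Value after one year: 14,845 × (1 + 0.0171/52)^52 = 14,845 × 1.017244 = $15,100.99.
Effective yield on the $15,000 outlay: 15,100.99 / 15,000 − 1 = 0.006733 = 0.67%.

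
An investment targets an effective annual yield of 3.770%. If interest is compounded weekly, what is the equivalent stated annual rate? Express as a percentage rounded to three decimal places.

(1 + r/52)^52 − 1 = 0.03770, so 1 + r/52 = 1.03770^(1/52).
r/52 = 0.000712, so r = 0.037020 = 3.702%.

3.702%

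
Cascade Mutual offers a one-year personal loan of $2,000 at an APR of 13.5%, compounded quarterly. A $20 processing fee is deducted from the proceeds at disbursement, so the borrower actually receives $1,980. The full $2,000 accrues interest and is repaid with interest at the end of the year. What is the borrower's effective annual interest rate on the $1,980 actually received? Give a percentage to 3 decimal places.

Amount owed after one year: 2,000 × (1 + 0.135/4)^4 = 2,000 × 1.141989 = $2,283.98.
Effective rate on net proceeds: 2,283.98 / 1,980 − 1 = 0.153525 = 15.352%.

15.352%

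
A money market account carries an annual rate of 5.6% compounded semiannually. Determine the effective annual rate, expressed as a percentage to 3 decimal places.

EAR = (1 + 0.056/2)^2 − 1.
= 1.056784 − 1 = 5.678%.

5.678%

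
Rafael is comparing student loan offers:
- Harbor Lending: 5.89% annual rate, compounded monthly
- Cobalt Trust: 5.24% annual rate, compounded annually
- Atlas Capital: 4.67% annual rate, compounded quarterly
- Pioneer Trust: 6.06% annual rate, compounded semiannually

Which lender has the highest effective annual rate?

Harbor Lending: (1 + 0.0589/12)^12 − 1 = 6.052%
Cobalt Trust: compounded annually, EAR = 5.240%
Atlas Capital: (1 + 0.0467/4)^4 − 1 = 4.752%
Pioneer Trust: (1 + 0.0606/2)^2 − 1 = 6.152%
The highest effective annual rate is Pioneer Trust at 6.152%.

Pioneer Trust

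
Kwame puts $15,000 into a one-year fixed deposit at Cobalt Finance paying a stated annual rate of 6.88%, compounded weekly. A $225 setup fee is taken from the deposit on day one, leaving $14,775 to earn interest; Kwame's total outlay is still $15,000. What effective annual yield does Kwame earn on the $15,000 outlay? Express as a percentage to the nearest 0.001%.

Value after one year: 14,775 × (1 + 0.0688/52)^52 = 14,775 × 1.071173 = $15,826.58.
Effective yield on the $15,000 outlay: 15,826.58 / 15,000 − 1 = 0.055106 = 5.511%.

5.511%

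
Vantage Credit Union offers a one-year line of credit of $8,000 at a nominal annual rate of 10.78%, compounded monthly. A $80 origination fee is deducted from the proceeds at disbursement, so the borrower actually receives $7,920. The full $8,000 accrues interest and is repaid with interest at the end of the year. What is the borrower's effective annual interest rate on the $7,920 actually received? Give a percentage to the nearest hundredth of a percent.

12.45%

Amount owed after one year: 8,000 × (1 + 0.1078/12)^12 = 8,000 × 1.113289 = $8,906.31.
Effective rate on net proceeds: 8,906.31 / 7,920 − 1 = 0.124534 = 12.45%.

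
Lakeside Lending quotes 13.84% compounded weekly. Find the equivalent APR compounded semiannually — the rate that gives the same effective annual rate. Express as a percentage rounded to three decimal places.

14.310%

EAR = (1 + 0.1384/52)^52 − 1 = 0.148224.
Solve (1 + r/2)^2 = 1.148224: r/2 = 1.148224^(1/2) − 1 = 0.071552, so r = 0.143104 = 14.310%.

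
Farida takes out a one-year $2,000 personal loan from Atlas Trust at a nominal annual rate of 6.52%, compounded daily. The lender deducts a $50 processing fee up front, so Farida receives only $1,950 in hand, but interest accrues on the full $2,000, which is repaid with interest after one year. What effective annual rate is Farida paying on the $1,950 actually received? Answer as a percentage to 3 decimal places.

9.473%

Amount owed after one year: 2,000 × (1 + 0.0652/365)^365 = 2,000 × 1.067366 = $2,134.73.
Effective rate on net proceeds: 2,134.73 / 1,950 − 1 = 0.094735 = 9.473%.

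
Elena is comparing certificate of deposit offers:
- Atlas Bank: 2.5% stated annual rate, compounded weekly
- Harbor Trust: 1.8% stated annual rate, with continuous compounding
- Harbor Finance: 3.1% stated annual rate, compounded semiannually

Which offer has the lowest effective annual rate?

Harbor Trust

Atlas Bank: (1 + 0.025/52)^52 − 1 = 2.531%
Harbor Trust: e^0.018 − 1 = 1.816%
Harbor Finance: (1 + 0.031/2)^2 − 1 = 3.124%
The lowest effective annual rate is Harbor Trust at 1.816%.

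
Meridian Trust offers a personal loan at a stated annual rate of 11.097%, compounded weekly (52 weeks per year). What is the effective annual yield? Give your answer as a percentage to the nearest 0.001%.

11.723%

EAR = (1 + 0.11097/52)^52 − 1.
= (1 + 0.002134)^52 − 1 = 1.117229 − 1 = 11.723%.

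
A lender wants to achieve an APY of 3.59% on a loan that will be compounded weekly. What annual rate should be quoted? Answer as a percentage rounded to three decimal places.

3.528%

(1 + r/52)^52 − 1 = 0.0359, so 1 + r/52 = 1.0359^(1/52).
r/52 = 0.000679, so r = 0.035283 = 3.528%.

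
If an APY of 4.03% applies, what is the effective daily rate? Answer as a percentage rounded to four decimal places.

0.0108%

The per-day rate i satisfies (1 + i)^365 = 1 + 0.0403.
i = 1.0403^(1/365) − 1 = 0.0001083 = 0.0108%.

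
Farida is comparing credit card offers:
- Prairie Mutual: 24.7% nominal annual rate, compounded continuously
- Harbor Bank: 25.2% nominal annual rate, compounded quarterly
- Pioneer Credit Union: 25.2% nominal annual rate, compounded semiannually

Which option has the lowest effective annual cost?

Prairie Mutual: e^0.247 − 1 = 28.018%
Harbor Bank: (1 + 0.252/4)^4 − 1 = 27.683%
Pioneer Credit Union: (1 + 0.252/2)^2 − 1 = 26.788%
The lowest effective annual rate is Pioneer Credit Union at 26.788%.

Pioneer Credit Union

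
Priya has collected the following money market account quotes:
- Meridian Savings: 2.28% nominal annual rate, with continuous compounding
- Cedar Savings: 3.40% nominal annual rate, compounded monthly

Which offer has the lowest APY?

Meridian Savings

Meridian Savings: e^0.0228 − 1 = 2.306%
Cedar Savings: (1 + 0.0340/12)^12 − 1 = 3.453%
The lowest effective annual rate is Meridian Savings at 2.306%.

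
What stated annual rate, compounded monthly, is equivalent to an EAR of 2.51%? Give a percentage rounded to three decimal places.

(1 + r/12)^12 − 1 = 0.0251, so 1 + r/12 = 1.0251^(1/12).
r/12 = 0.002068, so r = 0.024816 = 2.482%.

2.482%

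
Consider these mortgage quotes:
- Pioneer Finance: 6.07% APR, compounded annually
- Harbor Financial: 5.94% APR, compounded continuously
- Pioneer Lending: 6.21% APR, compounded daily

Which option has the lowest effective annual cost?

Pioneer Finance: compounded annually, EAR = 6.070%
Harbor Financial: e^0.0594 − 1 = 6.120%
Pioneer Lending: (1 + 0.0621/365)^365 − 1 = 6.406%
The lowest effective annual rate is Pioneer Finance at 6.070%.

Pioneer Finance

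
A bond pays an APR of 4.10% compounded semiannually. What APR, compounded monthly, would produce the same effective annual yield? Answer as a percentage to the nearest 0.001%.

EAR = (1 + 0.0410/2)^2 − 1 = 0.041420.
Solve (1 + r/12)^12 = 1.041420: r/12 = 1.041420^(1/12) − 1 = 0.003388, so r = 0.040654 = 4.065%.

4.065%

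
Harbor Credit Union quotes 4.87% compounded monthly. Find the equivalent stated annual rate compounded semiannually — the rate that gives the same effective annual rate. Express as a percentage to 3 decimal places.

EAR = (1 + 0.0487/12)^12 − 1 = 0.049802.
Solve (1 + r/2)^2 = 1.049802: r/2 = 1.049802^(1/2) − 1 = 0.024598, so r = 0.049197 = 4.920%.

4.920%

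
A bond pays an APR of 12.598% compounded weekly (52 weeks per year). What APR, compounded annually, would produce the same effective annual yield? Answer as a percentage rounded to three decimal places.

EAR = (1 + 0.12598/52)^52 − 1 = 0.134087.
Compounded annually, the equivalent nominal rate is the EAR itself: 13.409%.

13.409%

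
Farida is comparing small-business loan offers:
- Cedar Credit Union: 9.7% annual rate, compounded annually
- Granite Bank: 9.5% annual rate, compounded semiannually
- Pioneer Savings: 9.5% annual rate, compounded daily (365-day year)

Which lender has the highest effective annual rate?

Cedar Credit Union: compounded annually, EAR = 9.700%
Granite Bank: (1 + 0.095/2)^2 − 1 = 9.726%
Pioneer Savings: (1 + 0.095/365)^365 − 1 = 9.965%
The highest effective annual rate is Pioneer Savings at 9.965%.

Pioneer Savings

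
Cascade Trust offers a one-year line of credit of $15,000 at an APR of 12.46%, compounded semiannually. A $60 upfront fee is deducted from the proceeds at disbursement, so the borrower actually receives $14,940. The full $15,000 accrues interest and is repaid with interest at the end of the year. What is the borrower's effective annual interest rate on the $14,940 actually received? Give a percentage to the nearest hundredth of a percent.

13.30%

Amount owed after one year: 15,000 × (1 + 0.1246/2)^2 = 15,000 × 1.128481 = $16,927.22.
Effective rate on net proceeds: 16,927.22 / 14,940 − 1 = 0.133013 = 13.30%.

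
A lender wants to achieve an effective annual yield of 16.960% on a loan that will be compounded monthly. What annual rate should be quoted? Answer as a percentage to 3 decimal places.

(1 + r/12)^12 − 1 = 0.16960, so 1 + r/12 = 1.16960^(1/12).
r/12 = 0.013141, so r = 0.157689 = 15.769%.

15.769%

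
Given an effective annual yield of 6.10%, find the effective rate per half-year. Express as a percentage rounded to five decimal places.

3.00485%

The per-half-year rate i satisfies (1 + i)^2 = 1 + 0.0610.
i = 1.0610^(1/2) − 1 = 0.0300485 = 3.00485%.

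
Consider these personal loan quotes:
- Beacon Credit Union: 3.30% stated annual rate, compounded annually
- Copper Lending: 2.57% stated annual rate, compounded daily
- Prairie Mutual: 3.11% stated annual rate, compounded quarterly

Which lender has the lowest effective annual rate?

Beacon Credit Union: compounded annually, EAR = 3.300%
Copper Lending: (1 + 0.0257/365)^365 − 1 = 2.603%
Prairie Mutual: (1 + 0.0311/4)^4 − 1 = 3.146%
The lowest effective annual rate is Copper Lending at 2.603%.

Copper Lending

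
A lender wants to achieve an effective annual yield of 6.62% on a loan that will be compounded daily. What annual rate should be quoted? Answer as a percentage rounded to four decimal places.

(1 + r/365)^365 − 1 = 0.0662, so 1 + r/365 = 1.0662^(1/365).
r/365 = 0.000176, so r = 0.064107 = 6.4107%.

6.4107%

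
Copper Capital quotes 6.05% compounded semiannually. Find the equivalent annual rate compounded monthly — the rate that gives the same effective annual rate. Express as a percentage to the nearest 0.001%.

EAR = (1 + 0.0605/2)^2 − 1 = 0.061415.
Solve (1 + r/12)^12 = 1.061415: r/12 = 1.061415^(1/12) − 1 = 0.004979, so r = 0.059751 = 5.975%.

5.975%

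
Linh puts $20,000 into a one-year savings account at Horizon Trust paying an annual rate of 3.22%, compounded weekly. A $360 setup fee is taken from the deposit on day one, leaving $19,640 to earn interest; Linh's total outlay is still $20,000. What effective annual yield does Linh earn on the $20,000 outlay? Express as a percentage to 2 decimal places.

1.41%

Value after one year: 19,640 × (1 + 0.0322/52)^52 = 19,640 × 1.032714 = $20,282.50.
Effective yield on the $20,000 outlay: 20,282.50 / 20,000 − 1 = 0.014125 = 1.41%.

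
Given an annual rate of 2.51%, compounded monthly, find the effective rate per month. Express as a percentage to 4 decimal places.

With a nominal annual rate compounded monthly, the periodic rate is the nominal rate divided by 12.
i = 0.0251 / 12 = 0.0020917 = 0.2092%.

0.2092%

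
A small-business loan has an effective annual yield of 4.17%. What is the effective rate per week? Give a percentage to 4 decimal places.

0.0786%

The per-week rate i satisfies (1 + i)^52 = 1 + 0.0417.
i = 1.0417^(1/52) − 1 = 0.0007860 = 0.0786%.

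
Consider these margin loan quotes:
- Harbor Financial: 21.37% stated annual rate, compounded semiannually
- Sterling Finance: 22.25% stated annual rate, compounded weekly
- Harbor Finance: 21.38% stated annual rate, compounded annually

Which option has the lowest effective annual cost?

Harbor Financial: (1 + 0.2137/2)^2 − 1 = 22.512%
Sterling Finance: (1 + 0.2225/52)^52 − 1 = 24.860%
Harbor Finance: compounded annually, EAR = 21.380%
The lowest effective annual rate is Harbor Finance at 21.380%.

Harbor Finance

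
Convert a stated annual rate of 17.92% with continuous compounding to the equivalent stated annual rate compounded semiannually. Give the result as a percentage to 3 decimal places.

EAR under continuous compounding: e^0.1792 − 1 = 0.196260.
Solve (1 + r/2)^2 = 1.196260: r/2 = 1.196260^(1/2) − 1 = 0.093737, so r = 0.187473 = 18.747%.

18.747%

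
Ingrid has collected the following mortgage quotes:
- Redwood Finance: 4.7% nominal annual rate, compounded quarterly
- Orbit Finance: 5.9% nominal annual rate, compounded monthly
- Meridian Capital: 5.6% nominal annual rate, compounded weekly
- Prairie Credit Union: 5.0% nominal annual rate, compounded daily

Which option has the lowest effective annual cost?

Redwood Finance

Redwood Finance: (1 + 0.047/4)^4 − 1 = 4.783%
Orbit Finance: (1 + 0.059/12)^12 − 1 = 6.062%
Meridian Capital: (1 + 0.056/52)^52 − 1 = 5.757%
Prairie Credit Union: (1 + 0.050/365)^365 − 1 = 5.127%
The lowest effective annual rate is Redwood Finance at 4.783%.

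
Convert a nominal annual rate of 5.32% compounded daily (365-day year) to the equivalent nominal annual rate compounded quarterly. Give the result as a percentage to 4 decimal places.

5.3551%

EAR = (1 + 0.0532/365)^365 − 1 = 0.054636.
Solve (1 + r/4)^4 = 1.054636: r/4 = 1.054636^(1/4) − 1 = 0.013388, so r = 0.053551 = 5.3551%.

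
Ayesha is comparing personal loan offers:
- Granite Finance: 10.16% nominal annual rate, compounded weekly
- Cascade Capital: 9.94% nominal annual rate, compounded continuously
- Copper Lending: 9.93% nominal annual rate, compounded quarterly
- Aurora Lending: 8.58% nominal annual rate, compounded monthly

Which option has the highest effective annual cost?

Granite Finance

Granite Finance: (1 + 0.1016/52)^52 − 1 = 10.683%
Cascade Capital: e^0.0994 − 1 = 10.451%
Copper Lending: (1 + 0.0993/4)^4 − 1 = 10.306%
Aurora Lending: (1 + 0.0858/12)^12 − 1 = 8.926%
The highest effective annual rate is Granite Finance at 10.683%.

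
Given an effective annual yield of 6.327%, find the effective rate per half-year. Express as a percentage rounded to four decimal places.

The per-half-year rate i satisfies (1 + i)^2 = 1 + 0.06327.
i = 1.06327^(1/2) − 1 = 0.0311498 = 3.1150%.

3.1150%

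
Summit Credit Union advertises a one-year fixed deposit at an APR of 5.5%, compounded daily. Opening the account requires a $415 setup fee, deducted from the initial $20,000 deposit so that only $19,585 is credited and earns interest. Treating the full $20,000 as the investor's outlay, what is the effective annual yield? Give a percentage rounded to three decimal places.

Value after one year: 19,585 × (1 + 0.055/365)^365 = 19,585 × 1.056536 = $20,692.26.
Effective yield on the $20,000 outlay: 20,692.26 / 20,000 − 1 = 0.034613 = 3.461%.

3.461%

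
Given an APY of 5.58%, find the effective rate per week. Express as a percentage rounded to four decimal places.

0.1045%

The per-week rate i satisfies (1 + i)^52 = 1 + 0.0558.
i = 1.0558^(1/52) − 1 = 0.0010448 = 0.1045%.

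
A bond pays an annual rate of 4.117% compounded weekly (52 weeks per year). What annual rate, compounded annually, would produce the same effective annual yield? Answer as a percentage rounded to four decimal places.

4.2012%

EAR = (1 + 0.04117/52)^52 − 1 = 0.042012.
Compounded annually, the equivalent nominal rate is the EAR itself: 4.2012%.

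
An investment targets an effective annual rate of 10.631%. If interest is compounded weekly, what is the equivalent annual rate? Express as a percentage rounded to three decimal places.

10.113%

(1 + r/52)^52 − 1 = 0.10631, so 1 + r/52 = 1.10631^(1/52).
r/52 = 0.001945, so r = 0.101128 = 10.113%.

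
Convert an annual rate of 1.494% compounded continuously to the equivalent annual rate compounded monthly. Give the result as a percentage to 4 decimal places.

1.4949%

EAR under continuous compounding: e^0.01494 − 1 = 0.015052.
Solve (1 + r/12)^12 = 1.015052: r/12 = 1.015052^(1/12) − 1 = 0.001246, so r = 0.014949 = 1.4949%.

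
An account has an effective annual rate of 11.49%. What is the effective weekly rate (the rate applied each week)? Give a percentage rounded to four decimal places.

0.2094%

The per-week rate i satisfies (1 + i)^52 = 1 + 0.1149.
i = 1.1149^(1/52) − 1 = 0.0020938 = 0.2094%.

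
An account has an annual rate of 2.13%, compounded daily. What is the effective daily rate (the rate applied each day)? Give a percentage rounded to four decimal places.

0.0058%

With a nominal annual rate compounded daily, the periodic rate is the nominal rate divided by 365.
i = 0.0213 / 365 = 0.0000584 = 0.0058%.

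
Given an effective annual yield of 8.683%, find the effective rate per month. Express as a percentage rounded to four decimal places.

0.6963%

The per-month rate i satisfies (1 + i)^12 = 1 + 0.08683.
i = 1.08683^(1/12) − 1 = 0.0069629 = 0.6963%.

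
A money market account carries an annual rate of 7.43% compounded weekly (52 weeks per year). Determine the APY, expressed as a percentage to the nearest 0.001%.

7.707%

EAR = (1 + 0.0743/52)^52 − 1.
= (1 + 0.001429)^52 − 1 = 1.077073 − 1 = 7.707%.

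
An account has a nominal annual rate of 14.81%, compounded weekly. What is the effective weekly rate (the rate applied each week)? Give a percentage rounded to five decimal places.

0.28481%

With a nominal annual rate compounded weekly, the periodic rate is the nominal rate divided by 52.
i = 0.1481 / 52 = 0.0028481 = 0.28481%.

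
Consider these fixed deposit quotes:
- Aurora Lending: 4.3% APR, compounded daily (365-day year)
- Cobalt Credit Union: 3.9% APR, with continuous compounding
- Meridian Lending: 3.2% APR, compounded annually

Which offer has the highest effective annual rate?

Aurora Lending: (1 + 0.043/365)^365 − 1 = 4.394%
Cobalt Credit Union: e^0.039 − 1 = 3.977%
Meridian Lending: compounded annually, EAR = 3.200%
The highest effective annual rate is Aurora Lending at 4.394%.

Aurora Lending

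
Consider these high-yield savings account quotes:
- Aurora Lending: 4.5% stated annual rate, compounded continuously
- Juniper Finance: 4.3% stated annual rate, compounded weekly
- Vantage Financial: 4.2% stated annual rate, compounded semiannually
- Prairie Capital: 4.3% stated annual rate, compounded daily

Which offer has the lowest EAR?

Vantage Financial

Aurora Lending: e^0.045 − 1 = 4.603%
Juniper Finance: (1 + 0.043/52)^52 − 1 = 4.392%
Vantage Financial: (1 + 0.042/2)^2 − 1 = 4.244%
Prairie Capital: (1 + 0.043/365)^365 − 1 = 4.394%
The lowest effective annual rate is Vantage Financial at 4.244%.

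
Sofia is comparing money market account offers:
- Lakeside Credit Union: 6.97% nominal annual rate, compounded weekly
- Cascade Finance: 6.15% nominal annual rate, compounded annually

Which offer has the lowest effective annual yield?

Cascade Finance

Lakeside Credit Union: (1 + 0.0697/52)^52 − 1 = 7.214%
Cascade Finance: compounded annually, EAR = 6.150%
The lowest effective annual rate is Cascade Finance at 6.150%.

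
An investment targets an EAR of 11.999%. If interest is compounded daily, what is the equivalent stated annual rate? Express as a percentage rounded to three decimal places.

(1 + r/365)^365 − 1 = 0.11999, so 1 + r/365 = 1.11999^(1/365).
r/365 = 0.000311, so r = 0.113337 = 11.334%.

11.334%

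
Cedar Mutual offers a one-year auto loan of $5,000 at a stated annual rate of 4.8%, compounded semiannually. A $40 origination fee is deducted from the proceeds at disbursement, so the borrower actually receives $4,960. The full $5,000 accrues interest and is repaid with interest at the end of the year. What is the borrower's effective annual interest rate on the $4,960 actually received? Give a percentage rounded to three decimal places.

5.703%

Amount owed after one year: 5,000 × (1 + 0.048/2)^2 = 5,000 × 1.048576 = $5,242.88.
Effective rate on net proceeds: 5,242.88 / 4,960 − 1 = 0.057032 = 5.703%.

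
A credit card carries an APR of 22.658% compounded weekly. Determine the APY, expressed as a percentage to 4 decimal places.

25.3686%

EAR = (1 + 0.22658/52)^52 − 1.
= (1 + 0.004357)^52 − 1 = 1.253686 − 1 = 25.3686%.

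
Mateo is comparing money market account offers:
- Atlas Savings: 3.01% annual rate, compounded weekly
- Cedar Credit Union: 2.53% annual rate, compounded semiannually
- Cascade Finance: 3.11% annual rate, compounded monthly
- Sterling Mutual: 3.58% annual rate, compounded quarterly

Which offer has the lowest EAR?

Atlas Savings: (1 + 0.0301/52)^52 − 1 = 3.055%
Cedar Credit Union: (1 + 0.0253/2)^2 − 1 = 2.546%
Cascade Finance: (1 + 0.0311/12)^12 − 1 = 3.155%
Sterling Mutual: (1 + 0.0358/4)^4 − 1 = 3.628%
The lowest effective annual rate is Cedar Credit Union at 2.546%.

Cedar Credit Union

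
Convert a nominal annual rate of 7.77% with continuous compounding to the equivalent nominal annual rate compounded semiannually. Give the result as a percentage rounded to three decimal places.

EAR under continuous compounding: e^0.0777 − 1 = 0.080798.
Solve (1 + r/2)^2 = 1.080798: r/2 = 1.080798^(1/2) − 1 = 0.039615, so r = 0.079229 = 7.923%.

7.923%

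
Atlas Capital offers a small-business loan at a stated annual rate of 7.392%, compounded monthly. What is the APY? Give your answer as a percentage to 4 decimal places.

7.6477%

EAR = (1 + 0.07392/12)^12 − 1.
= 1.076477 − 1 = 7.6477%.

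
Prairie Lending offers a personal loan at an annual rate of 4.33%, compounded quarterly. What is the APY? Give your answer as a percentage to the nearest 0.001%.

EAR = (1 + 0.0433/4)^4 − 1.
= 1.044008 − 1 = 4.401%.

4.401%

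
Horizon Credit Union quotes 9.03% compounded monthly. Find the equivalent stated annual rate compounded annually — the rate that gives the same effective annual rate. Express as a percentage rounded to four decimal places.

9.4133%

EAR = (1 + 0.0903/12)^12 − 1 = 0.094133.
Compounded annually, the equivalent nominal rate is the EAR itself: 9.4133%.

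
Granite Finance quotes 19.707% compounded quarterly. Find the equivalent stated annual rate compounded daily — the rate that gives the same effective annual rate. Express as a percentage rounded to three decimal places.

19.242%

EAR = (1 + 0.19707/4)^4 − 1 = 0.212118.
Solve (1 + r/365)^365 = 1.212118: r/365 = 1.212118^(1/365) − 1 = 0.000527, so r = 0.192420 = 19.242%.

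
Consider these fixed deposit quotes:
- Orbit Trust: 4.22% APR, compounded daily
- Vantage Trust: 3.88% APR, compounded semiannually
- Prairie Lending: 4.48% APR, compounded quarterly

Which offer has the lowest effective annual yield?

Orbit Trust: (1 + 0.0422/365)^365 − 1 = 4.310%
Vantage Trust: (1 + 0.0388/2)^2 − 1 = 3.918%
Prairie Lending: (1 + 0.0448/4)^4 − 1 = 4.556%
The lowest effective annual rate is Vantage Trust at 3.918%.

Vantage Trust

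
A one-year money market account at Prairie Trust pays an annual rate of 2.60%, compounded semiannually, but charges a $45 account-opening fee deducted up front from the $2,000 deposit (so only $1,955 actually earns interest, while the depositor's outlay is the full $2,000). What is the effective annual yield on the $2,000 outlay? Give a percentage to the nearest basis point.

0.31%

Value after one year: 1,955 × (1 + 0.0260/2)^2 = 1,955 × 1.026169 = $2,006.16.
Effective yield on the $2,000 outlay: 2,006.16 / 2,000 − 1 = 0.003080 = 0.31%.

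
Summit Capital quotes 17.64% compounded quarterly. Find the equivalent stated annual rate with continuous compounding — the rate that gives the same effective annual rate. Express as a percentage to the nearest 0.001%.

EAR = (1 + 0.1764/4)^4 − 1 = 0.188416.
Equivalent continuous rate: r = ln(1 + 0.188416) = 0.172621 = 17.262%.

17.262%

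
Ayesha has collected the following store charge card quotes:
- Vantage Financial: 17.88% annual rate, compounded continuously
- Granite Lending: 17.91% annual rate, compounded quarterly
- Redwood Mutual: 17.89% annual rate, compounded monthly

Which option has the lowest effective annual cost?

Vantage Financial: e^0.1788 − 1 = 19.578%
Granite Lending: (1 + 0.1791/4)^4 − 1 = 19.149%
Redwood Mutual: (1 + 0.1789/12)^12 − 1 = 19.432%
The lowest effective annual rate is Granite Lending at 19.149%.

Granite Lending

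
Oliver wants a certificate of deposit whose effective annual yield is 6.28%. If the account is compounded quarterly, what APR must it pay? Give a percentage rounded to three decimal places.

6.137%

(1 + r/4)^4 − 1 = 0.0628, so 1 + r/4 = 1.0628^(1/4).
r/4 = 0.015343, so r = 0.061373 = 6.137%.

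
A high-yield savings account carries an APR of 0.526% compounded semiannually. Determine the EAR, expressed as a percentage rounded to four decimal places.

0.5267%

EAR = (1 + 0.00526/2)^2 − 1.
= (1 + 0.002630)^2 − 1 = 1.005267 − 1 = 0.5267%.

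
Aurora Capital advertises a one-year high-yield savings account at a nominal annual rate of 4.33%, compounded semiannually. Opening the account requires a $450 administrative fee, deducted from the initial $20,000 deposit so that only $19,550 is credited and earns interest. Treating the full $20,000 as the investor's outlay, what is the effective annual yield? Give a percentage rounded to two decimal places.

Value after one year: 19,550 × (1 + 0.0433/2)^2 = 19,550 × 1.043769 = $20,405.68.
Effective yield on the $20,000 outlay: 20,405.68 / 20,000 − 1 = 0.020284 = 2.03%.

2.03%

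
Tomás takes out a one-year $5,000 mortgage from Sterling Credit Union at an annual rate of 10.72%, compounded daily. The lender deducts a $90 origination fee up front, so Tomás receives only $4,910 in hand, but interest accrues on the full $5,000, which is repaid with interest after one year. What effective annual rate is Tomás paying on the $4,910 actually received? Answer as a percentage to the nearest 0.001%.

13.354%

Amount owed after one year: 5,000 × (1 + 0.1072/365)^365 = 5,000 × 1.113139 = $5,565.70.
Effective rate on net proceeds: 5,565.70 / 4,910 − 1 = 0.133543 = 13.354%.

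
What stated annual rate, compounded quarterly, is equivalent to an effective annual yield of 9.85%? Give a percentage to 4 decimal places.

9.5058%

(1 + r/4)^4 − 1 = 0.0985, so 1 + r/4 = 1.0985^(1/4).
r/4 = 0.023764, so r = 0.095058 = 9.5058%.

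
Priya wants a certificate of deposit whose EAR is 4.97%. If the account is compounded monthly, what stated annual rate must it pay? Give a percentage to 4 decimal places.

(1 + r/12)^12 − 1 = 0.0497, so 1 + r/12 = 1.0497^(1/12).
r/12 = 0.004050, so r = 0.048603 = 4.8603%.

4.8603%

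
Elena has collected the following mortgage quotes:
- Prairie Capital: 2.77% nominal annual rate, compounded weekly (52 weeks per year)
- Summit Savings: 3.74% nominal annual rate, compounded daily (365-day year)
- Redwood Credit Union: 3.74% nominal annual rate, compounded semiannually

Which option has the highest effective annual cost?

Prairie Capital: (1 + 0.0277/52)^52 − 1 = 2.808%
Summit Savings: (1 + 0.0374/365)^365 − 1 = 3.811%
Redwood Credit Union: (1 + 0.0374/2)^2 − 1 = 3.775%
The highest effective annual rate is Summit Savings at 3.811%.

Summit Savings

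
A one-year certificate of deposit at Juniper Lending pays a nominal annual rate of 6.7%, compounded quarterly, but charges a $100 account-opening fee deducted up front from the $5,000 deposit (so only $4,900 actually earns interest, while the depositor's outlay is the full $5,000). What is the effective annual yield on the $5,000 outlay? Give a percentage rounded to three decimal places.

4.733%

Value after one year: 4,900 × (1 + 0.067/4)^4 = 4,900 × 1.068702 = $5,236.64.
Effective yield on the $5,000 outlay: 5,236.64 / 5,000 − 1 = 0.047328 = 4.733%.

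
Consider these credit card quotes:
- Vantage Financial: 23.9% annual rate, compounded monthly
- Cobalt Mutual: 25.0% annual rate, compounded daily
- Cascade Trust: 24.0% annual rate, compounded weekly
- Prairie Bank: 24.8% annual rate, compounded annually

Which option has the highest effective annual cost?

Vantage Financial: (1 + 0.239/12)^12 − 1 = 26.700%
Cobalt Mutual: (1 + 0.250/365)^365 − 1 = 28.392%
Cascade Trust: (1 + 0.240/52)^52 − 1 = 27.055%
Prairie Bank: compounded annually, EAR = 24.800%
The highest effective annual rate is Cobalt Mutual at 28.392%.

Cobalt Mutual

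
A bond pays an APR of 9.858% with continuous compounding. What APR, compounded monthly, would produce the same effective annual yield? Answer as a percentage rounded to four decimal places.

EAR under continuous compounding: e^0.09858 − 1 = 0.103603.
Solve (1 + r/12)^12 = 1.103603: r/12 = 1.103603^(1/12) − 1 = 0.008249, so r = 0.098986 = 9.8986%.

9.8986%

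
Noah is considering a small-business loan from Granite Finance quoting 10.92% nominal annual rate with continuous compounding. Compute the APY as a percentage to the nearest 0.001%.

11.539%

With continuous compounding, EAR = e^0.1092 − 1.
e^0.1092 = 1.115385, so EAR = 0.115385 = 11.539%.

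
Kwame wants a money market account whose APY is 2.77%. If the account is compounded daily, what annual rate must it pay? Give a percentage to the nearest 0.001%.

(1 + r/365)^365 − 1 = 0.0277, so 1 + r/365 = 1.0277^(1/365).
r/365 = 0.000075, so r = 0.027324 = 2.732%.

2.732%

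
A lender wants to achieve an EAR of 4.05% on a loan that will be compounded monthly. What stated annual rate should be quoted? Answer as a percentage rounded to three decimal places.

3.977%

(1 + r/12)^12 − 1 = 0.0405, so 1 + r/12 = 1.0405^(1/12).
r/12 = 0.003314, so r = 0.039767 = 3.977%.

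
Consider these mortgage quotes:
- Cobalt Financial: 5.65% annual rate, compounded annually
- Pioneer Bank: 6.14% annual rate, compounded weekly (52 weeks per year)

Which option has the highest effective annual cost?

Cobalt Financial: compounded annually, EAR = 5.650%
Pioneer Bank: (1 + 0.0614/52)^52 − 1 = 6.329%
The highest effective annual rate is Pioneer Bank at 6.329%.

Pioneer Bank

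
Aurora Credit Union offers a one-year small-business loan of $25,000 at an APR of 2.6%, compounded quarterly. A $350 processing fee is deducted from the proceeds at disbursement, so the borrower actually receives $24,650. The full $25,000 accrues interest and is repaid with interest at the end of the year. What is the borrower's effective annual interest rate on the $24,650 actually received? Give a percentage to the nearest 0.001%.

4.083%

Amount owed after one year: 25,000 × (1 + 0.026/4)^4 = 25,000 × 1.026255 = $25,656.37.
Effective rate on net proceeds: 25,656.37 / 24,650 − 1 = 0.040826 = 4.083%.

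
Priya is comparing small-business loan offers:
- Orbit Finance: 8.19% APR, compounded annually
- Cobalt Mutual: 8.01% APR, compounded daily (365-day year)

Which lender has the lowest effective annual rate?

Orbit Finance: compounded annually, EAR = 8.190%
Cobalt Mutual: (1 + 0.0801/365)^365 − 1 = 8.339%
The lowest effective annual rate is Orbit Finance at 8.190%.

Orbit Finance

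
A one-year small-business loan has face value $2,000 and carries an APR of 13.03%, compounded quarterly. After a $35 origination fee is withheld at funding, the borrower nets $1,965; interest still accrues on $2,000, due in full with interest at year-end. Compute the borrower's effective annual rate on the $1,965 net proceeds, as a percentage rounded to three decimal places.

15.705%

Amount owed after one year: 2,000 × (1 + 0.1303/4)^4 = 2,000 × 1.136806 = $2,273.61.
Effective rate on net proceeds: 2,273.61 / 1,965 − 1 = 0.157055 = 15.705%.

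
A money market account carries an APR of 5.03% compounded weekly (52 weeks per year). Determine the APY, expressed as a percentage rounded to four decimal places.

EAR = (1 + 0.0503/52)^52 − 1.
= 1.051561 − 1 = 5.1561%.

5.1561%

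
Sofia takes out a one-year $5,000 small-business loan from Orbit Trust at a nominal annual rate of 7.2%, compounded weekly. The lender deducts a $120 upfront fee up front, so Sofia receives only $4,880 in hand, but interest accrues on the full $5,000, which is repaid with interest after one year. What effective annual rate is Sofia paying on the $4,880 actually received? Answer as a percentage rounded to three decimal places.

10.103%

Amount owed after one year: 5,000 × (1 + 0.072/52)^52 = 5,000 × 1.074602 = $5,373.01.
Effective rate on net proceeds: 5,373.01 / 4,880 − 1 = 0.101026 = 10.103%.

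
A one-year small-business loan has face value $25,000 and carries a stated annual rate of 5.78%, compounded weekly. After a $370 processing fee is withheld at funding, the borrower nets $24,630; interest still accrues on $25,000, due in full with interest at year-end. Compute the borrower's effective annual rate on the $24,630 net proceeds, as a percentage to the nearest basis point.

7.54%

Amount owed after one year: 25,000 × (1 + 0.0578/52)^52 = 25,000 × 1.059469 = $26,486.73.
Effective rate on net proceeds: 26,486.73 / 24,630 − 1 = 0.075385 = 7.54%.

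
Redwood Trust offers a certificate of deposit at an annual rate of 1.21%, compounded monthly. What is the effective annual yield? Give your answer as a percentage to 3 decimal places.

1.217%

EAR = (1 + 0.0121/12)^12 − 1.
= (1 + 0.001008)^12 − 1 = 1.012167 − 1 = 1.217%.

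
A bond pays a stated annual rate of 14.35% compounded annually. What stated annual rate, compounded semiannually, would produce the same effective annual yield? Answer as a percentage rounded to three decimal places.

Compounded annually, EAR = nominal = 0.143500.
Solve (1 + r/2)^2 = 1.143500: r/2 = 1.143500^(1/2) − 1 = 0.069346, so r = 0.138691 = 13.869%.

13.869%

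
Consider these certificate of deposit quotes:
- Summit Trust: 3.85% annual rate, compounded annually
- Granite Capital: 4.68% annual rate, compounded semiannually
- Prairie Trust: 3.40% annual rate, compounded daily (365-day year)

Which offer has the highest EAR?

Granite Capital

Summit Trust: compounded annually, EAR = 3.850%
Granite Capital: (1 + 0.0468/2)^2 − 1 = 4.735%
Prairie Trust: (1 + 0.0340/365)^365 − 1 = 3.458%
The highest effective annual rate is Granite Capital at 4.735%.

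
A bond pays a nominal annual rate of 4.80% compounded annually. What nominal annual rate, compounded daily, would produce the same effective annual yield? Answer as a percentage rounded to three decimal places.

4.689%

Compounded annually, EAR = nominal = 0.048000.
Solve (1 + r/365)^365 = 1.048000: r/365 = 1.048000^(1/365) − 1 = 0.000128, so r = 0.046887 = 4.689%.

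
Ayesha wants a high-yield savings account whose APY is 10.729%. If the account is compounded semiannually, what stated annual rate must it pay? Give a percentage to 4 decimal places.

(1 + r/2)^2 − 1 = 0.10729, so 1 + r/2 = 1.10729^(1/2).
r/2 = 0.052278, so r = 0.104557 = 10.4557%.

10.4557%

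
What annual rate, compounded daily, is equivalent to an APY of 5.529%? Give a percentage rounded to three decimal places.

5.382%

(1 + r/365)^365 − 1 = 0.05529, so 1 + r/365 = 1.05529^(1/365).
r/365 = 0.000147, so r = 0.053820 = 5.382%.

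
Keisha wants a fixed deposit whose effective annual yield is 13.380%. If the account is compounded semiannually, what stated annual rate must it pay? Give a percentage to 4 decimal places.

(1 + r/2)^2 − 1 = 0.13380, so 1 + r/2 = 1.13380^(1/2).
r/2 = 0.064800, so r = 0.129601 = 12.9601%.

12.9601%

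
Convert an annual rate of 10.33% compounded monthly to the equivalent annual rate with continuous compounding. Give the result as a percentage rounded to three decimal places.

EAR = (1 + 0.1033/12)^12 − 1 = 0.108334.
Equivalent continuous rate: r = ln(1 + 0.108334) = 0.102858 = 10.286%.

10.286%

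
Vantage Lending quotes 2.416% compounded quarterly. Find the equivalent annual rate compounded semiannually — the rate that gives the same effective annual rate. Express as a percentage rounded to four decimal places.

2.4233%

EAR = (1 + 0.02416/4)^4 − 1 = 0.024380.
Solve (1 + r/2)^2 = 1.024380: r/2 = 1.024380^(1/2) − 1 = 0.012116, so r = 0.024233 = 2.4233%.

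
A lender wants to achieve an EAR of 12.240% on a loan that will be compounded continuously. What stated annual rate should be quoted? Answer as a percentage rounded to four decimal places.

11.5469%

Continuous: nominal r satisfies e^r − 1 = 0.12240.
r = ln(1 + 0.12240) = ln(1.12240) = 0.115469 = 11.5469%.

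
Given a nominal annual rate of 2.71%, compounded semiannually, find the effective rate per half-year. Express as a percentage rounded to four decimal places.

1.3550%

With a nominal annual rate compounded semiannually, the periodic rate is the nominal rate divided by 2.
i = 0.0271 / 2 = 0.0135500 = 1.3550%.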